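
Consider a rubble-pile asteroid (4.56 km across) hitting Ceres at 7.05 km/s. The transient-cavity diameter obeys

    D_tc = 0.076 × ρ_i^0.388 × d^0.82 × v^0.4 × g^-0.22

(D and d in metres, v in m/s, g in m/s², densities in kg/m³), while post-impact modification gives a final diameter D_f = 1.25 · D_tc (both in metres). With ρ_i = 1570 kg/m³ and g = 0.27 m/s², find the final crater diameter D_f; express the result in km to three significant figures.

In SI: d = 4560 m, v = 7050 m/s.
ρ_i^0.388 = 1570^0.388 = 17.38
d^0.82 = 4560^0.82 = 1001
v^0.4 = 7050^0.4 = 34.62
g^-0.22 = 0.27^-0.22 = 1.334
D_tc = 0.076 × 17.38 × 1001 × 34.62 × 1.334 = 61060 m
D_f = 1.25 × 61060 = 76325 m
     = 76.33 km

D_f ≈ 76.3 km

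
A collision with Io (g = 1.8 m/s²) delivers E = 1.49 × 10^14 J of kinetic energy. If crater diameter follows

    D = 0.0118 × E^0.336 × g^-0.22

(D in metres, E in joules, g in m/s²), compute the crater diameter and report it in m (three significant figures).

E^0.336 = (1.49 × 10^14)^0.336 = 5.783 × 10^4
g^-0.22 = 1.8^-0.22 = 0.8787
D = 0.0118 × 5.783 × 10^4 × 0.8787 = 599.6 m

D ≈ 600 m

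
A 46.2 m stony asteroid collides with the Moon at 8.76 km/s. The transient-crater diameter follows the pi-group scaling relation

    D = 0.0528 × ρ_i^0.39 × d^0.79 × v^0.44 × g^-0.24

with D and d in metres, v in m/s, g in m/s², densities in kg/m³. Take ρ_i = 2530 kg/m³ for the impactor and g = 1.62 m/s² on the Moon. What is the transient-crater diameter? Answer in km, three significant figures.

D ≈ 1.12 km

In SI units: v = 8760 m/s.
ρ_i^0.39 = 2530^0.39 = 21.24
d^0.79 = 46.2^0.79 = 20.66
v^0.44 = 8760^0.44 = 54.29
g^-0.24 = 1.62^-0.24 = 0.8907
D = 0.0528 × 21.24 × 20.66 × 54.29 × 0.8907 = 1120 m
   = 1.120 km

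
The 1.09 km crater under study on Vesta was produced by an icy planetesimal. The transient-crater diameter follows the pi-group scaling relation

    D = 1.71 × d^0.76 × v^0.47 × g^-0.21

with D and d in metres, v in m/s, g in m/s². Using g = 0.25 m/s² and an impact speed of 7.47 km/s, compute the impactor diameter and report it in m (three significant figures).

Rearranging for d: d = [D / (1.71 · 7470^0.47 · 0.25^-0.21)]^(1/0.76).
D = 1090 m.
7470^0.47 = 66.14
0.25^-0.21 = 1.338
Denominator = 1.71 × 66.14 × 1.338 = 151.3
D / 151.3 = 1090 / 151.3 = 7.204
d = 7.204^(1/0.76) = 7.204^1.3158 = 13.44 m

d ≈ 13.4 m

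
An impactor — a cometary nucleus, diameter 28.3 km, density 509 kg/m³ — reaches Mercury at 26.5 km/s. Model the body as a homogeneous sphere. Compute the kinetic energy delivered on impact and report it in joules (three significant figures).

d = 28300 m; v = 26500 m/s.
Mass m = (π/6) ρ d³ = (π/6) × 509 × (28300)³ = 6.041 × 10^15 kg
E = ½ m v² = 0.5 × 6.041 × 10^15 × (26500)² = 2.121 × 10^24 J

E ≈ 2.12 × 10^24 J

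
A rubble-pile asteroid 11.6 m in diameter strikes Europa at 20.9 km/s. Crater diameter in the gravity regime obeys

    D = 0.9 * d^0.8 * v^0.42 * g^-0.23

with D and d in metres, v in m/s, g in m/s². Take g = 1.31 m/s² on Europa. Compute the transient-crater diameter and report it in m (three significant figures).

D ≈ 392 m

In SI units: v = 20900 m/s.
d^0.8 = 11.6^0.8 = 7.105
v^0.42 = 20900^0.42 = 65.23
g^-0.23 = 1.31^-0.23 = 0.9398
D = 0.9 × 7.105 × 65.23 × 0.9398 = 392.0 m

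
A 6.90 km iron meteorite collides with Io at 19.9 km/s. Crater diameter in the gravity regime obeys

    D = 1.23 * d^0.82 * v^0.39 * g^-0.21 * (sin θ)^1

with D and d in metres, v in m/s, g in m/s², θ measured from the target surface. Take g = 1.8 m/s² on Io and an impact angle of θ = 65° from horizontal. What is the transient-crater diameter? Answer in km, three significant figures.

In SI units: d = 6900 m, v = 19900 m/s.
d^0.82 = 6900^0.82 = 1406
v^0.39 = 19900^0.39 = 47.48
g^-0.21 = 1.8^-0.21 = 0.8839
(sin 65°)^1 = 0.9063^1 = 0.9063
D = 1.23 × 1406 × 47.48 × 0.8839 × 0.9063 = 65777 m
   = 65.78 km

D ≈ 65.8 km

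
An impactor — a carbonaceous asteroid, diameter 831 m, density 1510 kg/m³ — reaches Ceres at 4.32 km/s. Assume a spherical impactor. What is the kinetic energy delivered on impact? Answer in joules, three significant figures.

v = 4320 m/s.
Mass m = (π/6) ρ d³ = (π/6) × 1510 × (831)³ = 4.537 × 10^11 kg
E = ½ m v² = 0.5 × 4.537 × 10^11 × (4320)² = 4.234 × 10^18 J

E ≈ 4.23 × 10^18 J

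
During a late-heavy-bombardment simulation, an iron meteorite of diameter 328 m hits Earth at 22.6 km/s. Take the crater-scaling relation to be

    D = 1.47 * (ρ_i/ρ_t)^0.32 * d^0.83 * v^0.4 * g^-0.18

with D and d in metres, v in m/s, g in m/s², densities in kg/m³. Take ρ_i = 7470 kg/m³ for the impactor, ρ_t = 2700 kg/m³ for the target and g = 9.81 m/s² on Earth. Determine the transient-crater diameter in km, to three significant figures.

In SI units: v = 22600 m/s.
(ρ_i/ρ_t)^0.32 = (7470/2700)^0.32 = 1.385
d^0.83 = 328^0.83 = 122.5
v^0.4 = 22600^0.4 = 55.16
g^-0.18 = 9.81^-0.18 = 0.6630
D = 1.47 × 1.385 × 122.5 × 55.16 × 0.6630 = 9121 m
   = 9.121 km

D ≈ 9.12 km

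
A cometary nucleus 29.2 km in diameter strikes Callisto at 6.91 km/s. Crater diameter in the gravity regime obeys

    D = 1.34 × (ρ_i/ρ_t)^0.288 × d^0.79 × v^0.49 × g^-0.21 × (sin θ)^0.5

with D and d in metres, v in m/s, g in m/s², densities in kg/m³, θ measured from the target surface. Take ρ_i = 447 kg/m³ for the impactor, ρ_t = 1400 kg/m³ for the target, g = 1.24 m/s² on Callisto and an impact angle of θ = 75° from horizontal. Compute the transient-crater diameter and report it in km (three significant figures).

D ≈ 232 km

In SI units: d = 29200 m, v = 6910 m/s.
(ρ_i/ρ_t)^0.288 = (447/1400)^0.288 = 0.7198
d^0.79 = 29200^0.79 = 3370
v^0.49 = 6910^0.49 = 76.09
g^-0.21 = 1.24^-0.21 = 0.9558
(sin 75°)^0.5 = 0.9659^0.5 = 0.9828
D = 1.34 × 0.7198 × 3370 × 76.09 × 0.9558 × 0.9828 = 2.323 × 10^5 m
   = 232.3 km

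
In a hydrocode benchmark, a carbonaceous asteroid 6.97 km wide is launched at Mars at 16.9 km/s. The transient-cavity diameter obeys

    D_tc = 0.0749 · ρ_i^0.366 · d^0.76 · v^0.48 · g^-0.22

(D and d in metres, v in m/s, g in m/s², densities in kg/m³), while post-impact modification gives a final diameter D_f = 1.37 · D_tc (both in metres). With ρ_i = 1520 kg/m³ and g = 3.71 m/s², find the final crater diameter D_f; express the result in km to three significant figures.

D_f ≈ 100 km

In SI: d = 6970 m, v = 16900 m/s.
ρ_i^0.366 = 1520^0.366 = 14.61
d^0.76 = 6970^0.76 = 833.4
v^0.48 = 16900^0.48 = 107.0
g^-0.22 = 3.71^-0.22 = 0.7494
D_tc = 0.0749 × 14.61 × 833.4 × 107.0 × 0.7494 = 73130 m
D_f = 1.37 × 73130 = 1.002 × 10^5 m
     = 100.2 km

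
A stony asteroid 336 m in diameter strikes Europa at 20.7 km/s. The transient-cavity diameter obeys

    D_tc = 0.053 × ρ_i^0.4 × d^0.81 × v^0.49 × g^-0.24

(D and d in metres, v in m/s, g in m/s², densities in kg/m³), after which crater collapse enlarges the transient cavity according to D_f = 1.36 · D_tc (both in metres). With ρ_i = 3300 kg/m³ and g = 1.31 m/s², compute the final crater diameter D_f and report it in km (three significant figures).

v = 20700 m/s.
ρ_i^0.4 = 3300^0.4 = 25.55
d^0.81 = 336^0.81 = 111.3
v^0.49 = 20700^0.49 = 130.3
g^-0.24 = 1.31^-0.24 = 0.9372
D_tc = 0.053 × 25.55 × 111.3 × 130.3 × 0.9372 = 18410 m
D_f = 1.36 × 18410 = 25038 m
     = 25.04 km

D_f ≈ 25.0 km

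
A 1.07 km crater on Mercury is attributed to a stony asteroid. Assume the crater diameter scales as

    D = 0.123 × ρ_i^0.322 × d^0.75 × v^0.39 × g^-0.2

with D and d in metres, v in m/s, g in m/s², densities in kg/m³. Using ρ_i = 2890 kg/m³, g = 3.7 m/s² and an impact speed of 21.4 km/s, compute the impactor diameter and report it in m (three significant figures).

d ≈ 46.4 m

Rearranging for d: d = [D / (0.123 · 2890^0.322 · 21400^0.39 · 3.7^-0.2)]^(1/0.75).
D = 1070 m.
2890^0.322 = 13.01
21400^0.39 = 48.85
3.7^-0.2 = 0.7698
Denominator = 0.123 × 13.01 × 48.85 × 0.7698 = 60.18
D / 60.18 = 1070 / 60.18 = 17.78
d = 17.78^(1/0.75) = 17.78^1.3333 = 46.40 m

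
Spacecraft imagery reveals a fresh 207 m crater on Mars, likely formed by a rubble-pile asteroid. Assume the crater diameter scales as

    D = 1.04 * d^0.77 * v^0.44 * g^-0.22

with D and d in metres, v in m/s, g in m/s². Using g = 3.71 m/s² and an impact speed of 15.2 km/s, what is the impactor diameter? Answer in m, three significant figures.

d ≈ 5.74 m

Rearranging for d: d = [D / (1.04 · 15200^0.44 · 3.71^-0.22)]^(1/0.77).
15200^0.44 = 69.18
3.71^-0.22 = 0.7494
Denominator = 1.04 × 69.18 × 0.7494 = 53.92
D / 53.92 = 207 / 53.92 = 3.839
d = 3.839^(1/0.77) = 3.839^1.2987 = 5.738 m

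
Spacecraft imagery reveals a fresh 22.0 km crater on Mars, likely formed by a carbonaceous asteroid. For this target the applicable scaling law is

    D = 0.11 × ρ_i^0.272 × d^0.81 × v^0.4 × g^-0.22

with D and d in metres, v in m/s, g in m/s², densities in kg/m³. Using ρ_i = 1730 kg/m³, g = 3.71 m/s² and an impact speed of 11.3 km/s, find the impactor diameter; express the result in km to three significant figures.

d ≈ 4.08 km

Rearranging for d: d = [D / (0.11 · 1730^0.272 · 11300^0.4 · 3.71^-0.22)]^(1/0.81).
D = 22000 m.
1730^0.272 = 7.599
11300^0.4 = 41.81
3.71^-0.22 = 0.7494
Denominator = 0.11 × 7.599 × 41.81 × 0.7494 = 26.19
D / 26.19 = 22000 / 26.19 = 840.0
d = 840.0^(1/0.81) = 840.0^1.2346 = 4077 m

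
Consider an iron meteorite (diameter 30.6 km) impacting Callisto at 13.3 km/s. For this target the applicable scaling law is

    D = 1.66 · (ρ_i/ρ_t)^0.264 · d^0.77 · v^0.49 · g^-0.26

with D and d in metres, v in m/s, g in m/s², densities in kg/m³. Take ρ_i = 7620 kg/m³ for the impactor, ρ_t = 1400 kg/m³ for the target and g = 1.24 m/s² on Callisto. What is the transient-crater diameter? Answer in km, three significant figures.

D ≈ 732 km

In SI units: d = 30600 m, v = 13300 m/s.
(ρ_i/ρ_t)^0.264 = (7620/1400)^0.264 = 1.564
d^0.77 = 30600^0.77 = 2844
v^0.49 = 13300^0.49 = 104.9
g^-0.26 = 1.24^-0.26 = 0.9456
D = 1.66 × 1.564 × 2844 × 104.9 × 0.9456 = 7.324 × 10^5 m
   = 732.4 km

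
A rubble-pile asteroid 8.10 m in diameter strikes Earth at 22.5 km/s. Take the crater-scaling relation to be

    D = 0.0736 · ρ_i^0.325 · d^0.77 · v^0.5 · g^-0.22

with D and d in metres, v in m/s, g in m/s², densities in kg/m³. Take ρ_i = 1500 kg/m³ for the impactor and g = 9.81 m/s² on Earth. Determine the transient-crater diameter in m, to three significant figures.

In SI units: v = 22500 m/s.
ρ_i^0.325 = 1500^0.325 = 10.77
d^0.77 = 8.1^0.77 = 5.006
v^0.5 = 22500^0.5 = 150.0
g^-0.22 = 9.81^-0.22 = 0.6051
D = 0.0736 × 10.77 × 5.006 × 150.0 × 0.6051 = 360.2 m

D ≈ 360 m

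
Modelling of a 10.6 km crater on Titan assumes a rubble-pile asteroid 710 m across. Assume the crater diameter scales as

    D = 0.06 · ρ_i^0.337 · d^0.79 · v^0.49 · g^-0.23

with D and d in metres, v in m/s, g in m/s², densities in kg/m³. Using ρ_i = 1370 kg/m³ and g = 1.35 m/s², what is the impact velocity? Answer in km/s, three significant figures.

Rearranging for v: v = [D / (0.06 · 1370^0.337 · 710^0.79 · 1.35^-0.23)]^(1/0.49).
D = 10600 m.
1370^0.337 = 11.40
710^0.79 = 178.9
1.35^-0.23 = 0.9333
Denominator = 0.06 × 11.40 × 178.9 × 0.9333 = 114.2
D / 114.2 = 10600 / 114.2 = 92.82
v = 92.82^(1/0.49) = 92.82^2.0408 = 10365 m/s

v ≈ 10.4 km/s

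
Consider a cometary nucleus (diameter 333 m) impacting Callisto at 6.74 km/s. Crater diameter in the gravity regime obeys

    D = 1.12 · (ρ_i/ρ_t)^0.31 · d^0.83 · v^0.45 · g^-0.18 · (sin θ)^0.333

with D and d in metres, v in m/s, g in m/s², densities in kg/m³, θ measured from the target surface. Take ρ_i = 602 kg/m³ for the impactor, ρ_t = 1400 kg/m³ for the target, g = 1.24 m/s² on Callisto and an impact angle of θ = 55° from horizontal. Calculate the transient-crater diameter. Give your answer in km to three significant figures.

In SI units: v = 6740 m/s.
(ρ_i/ρ_t)^0.31 = (602/1400)^0.31 = 0.7698
d^0.83 = 333^0.83 = 124.1
v^0.45 = 6740^0.45 = 52.83
g^-0.18 = 1.24^-0.18 = 0.9620
(sin 55°)^0.333 = 0.8192^0.333 = 0.9357
D = 1.12 × 0.7698 × 124.1 × 52.83 × 0.9620 × 0.9357 = 5088 m
   = 5.088 km

D ≈ 5.09 km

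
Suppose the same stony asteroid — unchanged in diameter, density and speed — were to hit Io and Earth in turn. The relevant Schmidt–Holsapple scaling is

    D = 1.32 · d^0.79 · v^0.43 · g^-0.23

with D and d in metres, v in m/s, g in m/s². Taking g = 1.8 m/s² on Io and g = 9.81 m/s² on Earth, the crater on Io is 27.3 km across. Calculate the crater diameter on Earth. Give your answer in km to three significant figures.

All impactor-dependent factors cancel in the ratio, leaving D_Earth/D_Io = (g_Earth/g_Io)^-0.23.
(9.81/1.8)^-0.23 = 5.450^-0.23 = 0.6771
D_Earth = 0.6771 × 27.3 km = 18.5 km

D ≈ 18.5 km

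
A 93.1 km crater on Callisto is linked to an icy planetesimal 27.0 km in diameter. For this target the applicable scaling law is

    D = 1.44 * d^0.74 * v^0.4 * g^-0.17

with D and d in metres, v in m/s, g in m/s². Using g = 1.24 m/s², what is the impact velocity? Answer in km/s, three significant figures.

Rearranging for v: v = [D / (1.44 · 27000^0.74 · 1.24^-0.17)]^(1/0.4).
D = 93100 m.
27000^0.74 = 1902
1.24^-0.17 = 0.9641
Denominator = 1.44 × 1902 × 0.9641 = 2641
D / 2641 = 93100 / 2641 = 35.25
v = 35.25^(1/0.4) = 35.25^2.5 = 7377 m/s

v ≈ 7.38 km/s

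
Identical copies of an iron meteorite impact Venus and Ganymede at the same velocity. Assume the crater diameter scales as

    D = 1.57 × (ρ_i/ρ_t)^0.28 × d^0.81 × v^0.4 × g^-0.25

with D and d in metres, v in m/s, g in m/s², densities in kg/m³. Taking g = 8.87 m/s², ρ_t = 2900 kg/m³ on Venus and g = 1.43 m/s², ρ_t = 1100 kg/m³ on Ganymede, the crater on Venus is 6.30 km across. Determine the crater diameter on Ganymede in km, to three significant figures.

The impactor-only factors (d, v, ρ_i) cancel in the ratio, leaving D_Ganymede/D_Venus = (g_Ganymede/g_Venus)^-0.25 · (ρ_t,Venus/ρ_t,Ganymede)^0.28.
(1.43/8.87)^-0.25 = 0.1612^-0.25 = 1.578
(2900/1100)^0.28 = 2.636^0.28 = 1.312
Ratio = 1.578 × 1.312 = 2.070
D_Ganymede = 2.070 × 6.30 km = 13.0 km

D ≈ 13.0 km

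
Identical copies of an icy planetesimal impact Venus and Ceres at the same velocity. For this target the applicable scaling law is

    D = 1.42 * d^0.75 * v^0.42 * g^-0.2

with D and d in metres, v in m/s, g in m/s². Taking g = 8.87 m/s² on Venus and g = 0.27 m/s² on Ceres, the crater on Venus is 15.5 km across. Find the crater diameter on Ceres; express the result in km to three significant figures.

D ≈ 31.2 km

All impactor-dependent factors cancel in the ratio, leaving D_Ceres/D_Venus = (g_Ceres/g_Venus)^-0.2.
(0.27/8.87)^-0.2 = 0.03044^-0.2 = 2.011
D_Ceres = 2.011 × 15.5 km = 31.2 km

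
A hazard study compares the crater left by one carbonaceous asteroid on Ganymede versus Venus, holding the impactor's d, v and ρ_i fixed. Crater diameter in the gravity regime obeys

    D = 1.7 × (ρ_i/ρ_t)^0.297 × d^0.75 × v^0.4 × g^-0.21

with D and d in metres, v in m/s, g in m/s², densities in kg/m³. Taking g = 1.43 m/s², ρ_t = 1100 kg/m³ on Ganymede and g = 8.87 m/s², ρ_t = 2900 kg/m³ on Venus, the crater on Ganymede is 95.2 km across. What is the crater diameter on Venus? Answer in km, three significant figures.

D ≈ 48.7 km

The impactor-only factors (d, v, ρ_i) cancel in the ratio, leaving D_Venus/D_Ganymede = (g_Venus/g_Ganymede)^-0.21 · (ρ_t,Ganymede/ρ_t,Venus)^0.297.
(8.87/1.43)^-0.21 = 6.203^-0.21 = 0.6816
(1100/2900)^0.297 = 0.3793^0.297 = 0.7498
Ratio = 0.6816 × 0.7498 = 0.5111
D_Venus = 0.5111 × 95.2 km = 48.7 km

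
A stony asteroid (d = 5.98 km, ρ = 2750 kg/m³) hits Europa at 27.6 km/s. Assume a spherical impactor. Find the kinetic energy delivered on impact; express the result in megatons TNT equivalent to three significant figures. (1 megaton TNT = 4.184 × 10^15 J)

E ≈ 2.80 × 10^7 Mt TNT

d = 5980 m; v = 27600 m/s.
Mass m = (π/6) ρ d³ = (π/6) × 2750 × (5980)³ = 3.079 × 10^14 kg
E = ½ m v² = 0.5 × 3.079 × 10^14 × (27600)² = 1.173 × 10^23 J
   = 1.173 × 10^23 / 4.184×10^15 = 2.804 × 10^7 Mt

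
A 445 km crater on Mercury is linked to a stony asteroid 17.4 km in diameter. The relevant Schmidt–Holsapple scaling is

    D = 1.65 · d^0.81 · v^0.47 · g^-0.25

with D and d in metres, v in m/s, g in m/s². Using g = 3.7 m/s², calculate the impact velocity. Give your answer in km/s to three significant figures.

Rearranging for v: v = [D / (1.65 · 17400^0.81 · 3.7^-0.25)]^(1/0.47).
D = 445000 m.
17400^0.81 = 2722
3.7^-0.25 = 0.7210
Denominator = 1.65 × 2722 × 0.7210 = 3238
D / 3238 = 445000 / 3238 = 137.4
v = 137.4^(1/0.47) = 137.4^2.1277 = 35399 m/s

v ≈ 35.4 km/s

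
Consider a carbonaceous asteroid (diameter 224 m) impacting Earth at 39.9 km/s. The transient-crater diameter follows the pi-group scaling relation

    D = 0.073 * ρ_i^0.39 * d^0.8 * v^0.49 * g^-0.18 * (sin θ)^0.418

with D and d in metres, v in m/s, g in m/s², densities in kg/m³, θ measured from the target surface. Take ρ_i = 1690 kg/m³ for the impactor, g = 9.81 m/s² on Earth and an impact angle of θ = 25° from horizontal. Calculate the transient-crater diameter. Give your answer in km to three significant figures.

In SI units: v = 39900 m/s.
ρ_i^0.39 = 1690^0.39 = 18.15
d^0.8 = 224^0.8 = 75.89
v^0.49 = 39900^0.49 = 179.7
g^-0.18 = 9.81^-0.18 = 0.6630
(sin 25°)^0.418 = 0.4226^0.418 = 0.6977
D = 0.073 × 18.15 × 75.89 × 179.7 × 0.6630 × 0.6977 = 8358 m
   = 8.358 km

D ≈ 8.36 km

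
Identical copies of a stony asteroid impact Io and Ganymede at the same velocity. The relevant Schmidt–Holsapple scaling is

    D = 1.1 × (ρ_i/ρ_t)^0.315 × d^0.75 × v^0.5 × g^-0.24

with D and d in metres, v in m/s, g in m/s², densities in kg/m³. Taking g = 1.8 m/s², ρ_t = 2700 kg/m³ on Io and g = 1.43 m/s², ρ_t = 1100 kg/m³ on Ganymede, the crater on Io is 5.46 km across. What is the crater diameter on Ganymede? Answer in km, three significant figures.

The impactor-only factors (d, v, ρ_i) cancel in the ratio, leaving D_Ganymede/D_Io = (g_Ganymede/g_Io)^-0.24 · (ρ_t,Io/ρ_t,Ganymede)^0.315.
(1.43/1.8)^-0.24 = 0.7944^-0.24 = 1.057
(2700/1100)^0.315 = 2.455^0.315 = 1.327
Ratio = 1.057 × 1.327 = 1.403
D_Ganymede = 1.403 × 5.46 km = 7.66 km

D ≈ 7.66 km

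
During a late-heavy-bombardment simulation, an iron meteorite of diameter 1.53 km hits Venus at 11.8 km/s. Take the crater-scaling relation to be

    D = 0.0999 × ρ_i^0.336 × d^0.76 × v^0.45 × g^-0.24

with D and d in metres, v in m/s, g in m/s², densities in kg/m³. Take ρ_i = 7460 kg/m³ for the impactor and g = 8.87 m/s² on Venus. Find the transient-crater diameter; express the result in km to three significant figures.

In SI units: d = 1530 m, v = 11800 m/s.
ρ_i^0.336 = 7460^0.336 = 20.01
d^0.76 = 1530^0.76 = 263.2
v^0.45 = 11800^0.45 = 67.97
g^-0.24 = 8.87^-0.24 = 0.5922
D = 0.0999 × 20.01 × 263.2 × 67.97 × 0.5922 = 21178 m
   = 21.18 km

D ≈ 21.2 km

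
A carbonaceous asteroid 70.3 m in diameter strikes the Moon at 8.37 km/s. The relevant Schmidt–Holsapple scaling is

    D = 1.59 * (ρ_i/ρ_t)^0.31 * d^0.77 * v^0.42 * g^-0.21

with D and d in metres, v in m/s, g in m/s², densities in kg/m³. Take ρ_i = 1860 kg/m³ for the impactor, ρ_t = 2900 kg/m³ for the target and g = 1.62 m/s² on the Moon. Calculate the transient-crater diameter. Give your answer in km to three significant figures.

In SI units: v = 8370 m/s.
(ρ_i/ρ_t)^0.31 = (1860/2900)^0.31 = 0.8714
d^0.77 = 70.3^0.77 = 26.43
v^0.42 = 8370^0.42 = 44.42
g^-0.21 = 1.62^-0.21 = 0.9037
D = 1.59 × 0.8714 × 26.43 × 44.42 × 0.9037 = 1470 m
   = 1.470 km

D ≈ 1.47 km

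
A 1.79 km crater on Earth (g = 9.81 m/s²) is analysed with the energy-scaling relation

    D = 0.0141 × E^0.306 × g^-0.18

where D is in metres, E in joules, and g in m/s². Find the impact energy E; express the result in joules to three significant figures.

Rearranging: E = [D / (0.0141 · g^-0.18)]^(1/0.306).
D = 1790 m.
g^-0.18 = 9.81^-0.18 = 0.6630
D / (0.0141 × 0.6630) = 1790 / (9.348 × 10^-3) = 1.915 × 10^5
E = (1.915 × 10^5)^3.268 = 1.829 × 10^17 J

E ≈ 1.83 × 10^17 J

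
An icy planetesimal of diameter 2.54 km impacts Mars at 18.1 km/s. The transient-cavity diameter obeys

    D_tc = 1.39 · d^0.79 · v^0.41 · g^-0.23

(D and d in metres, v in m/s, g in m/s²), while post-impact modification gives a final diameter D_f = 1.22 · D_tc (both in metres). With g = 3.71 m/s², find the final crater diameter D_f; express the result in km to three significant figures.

In SI: d = 2540 m, v = 18100 m/s.
d^0.79 = 2540^0.79 = 489.6
v^0.41 = 18100^0.41 = 55.67
g^-0.23 = 3.71^-0.23 = 0.7397
D_tc = 1.39 × 489.6 × 55.67 × 0.7397 = 28020 m
D_f = 1.22 × 28020 = 34184 m
     = 34.18 km

D_f ≈ 34.2 km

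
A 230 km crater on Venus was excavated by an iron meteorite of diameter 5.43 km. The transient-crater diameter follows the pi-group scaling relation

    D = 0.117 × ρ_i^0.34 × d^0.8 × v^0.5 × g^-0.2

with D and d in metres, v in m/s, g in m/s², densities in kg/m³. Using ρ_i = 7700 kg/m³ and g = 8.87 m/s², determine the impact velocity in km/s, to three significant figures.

v ≈ 22.3 km/s

Rearranging for v: v = [D / (0.117 · 7700^0.34 · 5430^0.8 · 8.87^-0.2)]^(1/0.5).
D = 230000 m.
7700^0.34 = 20.96
5430^0.8 = 972.4
8.87^-0.2 = 0.6463
Denominator = 0.117 × 20.96 × 972.4 × 0.6463 = 1541
D / 1541 = 230000 / 1541 = 149.3
v = 149.3^(1/0.5) = 149.3^2 = 22290 m/s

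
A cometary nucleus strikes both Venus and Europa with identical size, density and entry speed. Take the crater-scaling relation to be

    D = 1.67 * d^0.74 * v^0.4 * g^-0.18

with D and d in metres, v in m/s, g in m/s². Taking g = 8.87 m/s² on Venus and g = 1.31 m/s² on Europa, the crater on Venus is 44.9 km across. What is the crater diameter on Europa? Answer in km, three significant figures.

All impactor-dependent factors cancel in the ratio, leaving D_Europa/D_Venus = (g_Europa/g_Venus)^-0.18.
(1.31/8.87)^-0.18 = 0.1477^-0.18 = 1.411
D_Europa = 1.411 × 44.9 km = 63.4 km

D ≈ 63.4 km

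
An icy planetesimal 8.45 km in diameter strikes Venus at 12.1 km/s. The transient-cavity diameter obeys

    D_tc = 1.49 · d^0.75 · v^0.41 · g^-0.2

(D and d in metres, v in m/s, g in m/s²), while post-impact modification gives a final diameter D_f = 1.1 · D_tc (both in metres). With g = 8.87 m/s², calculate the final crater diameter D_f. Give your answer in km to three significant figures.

In SI: d = 8450 m, v = 12100 m/s.
d^0.75 = 8450^0.75 = 881.3
v^0.41 = 12100^0.41 = 47.20
g^-0.2 = 8.87^-0.2 = 0.6463
D_tc = 1.49 × 881.3 × 47.20 × 0.6463 = 40060 m
D_f = 1.1 × 40060 = 44066 m
     = 44.07 km

D_f ≈ 44.1 km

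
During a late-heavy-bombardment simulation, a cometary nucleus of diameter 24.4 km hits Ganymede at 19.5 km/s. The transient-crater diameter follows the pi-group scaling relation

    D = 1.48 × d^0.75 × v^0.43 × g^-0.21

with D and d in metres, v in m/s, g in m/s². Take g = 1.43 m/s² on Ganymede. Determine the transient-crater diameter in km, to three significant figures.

D ≈ 187 km

In SI units: d = 24400 m, v = 19500 m/s.
d^0.75 = 24400^0.75 = 1952
v^0.43 = 19500^0.43 = 69.94
g^-0.21 = 1.43^-0.21 = 0.9276
D = 1.48 × 1952 × 69.94 × 0.9276 = 1.874 × 10^5 m
   = 187.4 km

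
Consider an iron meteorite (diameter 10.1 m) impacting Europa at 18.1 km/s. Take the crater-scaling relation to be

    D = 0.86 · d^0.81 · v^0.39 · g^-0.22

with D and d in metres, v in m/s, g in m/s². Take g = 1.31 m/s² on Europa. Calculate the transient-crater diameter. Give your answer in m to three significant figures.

In SI units: v = 18100 m/s.
d^0.81 = 10.1^0.81 = 6.509
v^0.39 = 18100^0.39 = 45.76
g^-0.22 = 1.31^-0.22 = 0.9423
D = 0.86 × 6.509 × 45.76 × 0.9423 = 241.4 m

D ≈ 241 m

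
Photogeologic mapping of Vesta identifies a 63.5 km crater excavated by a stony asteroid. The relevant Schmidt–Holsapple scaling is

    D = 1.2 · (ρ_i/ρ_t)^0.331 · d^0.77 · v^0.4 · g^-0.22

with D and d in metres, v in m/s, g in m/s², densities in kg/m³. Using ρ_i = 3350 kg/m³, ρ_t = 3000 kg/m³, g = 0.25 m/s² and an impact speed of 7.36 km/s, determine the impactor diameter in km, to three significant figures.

Rearranging for d: d = [D / (1.2 · (3350/3000)^0.331 · 7360^0.4 · 0.25^-0.22)]^(1/0.77).
D = 63500 m.
(3350/3000)^0.331 = 1.037
7360^0.4 = 35.22
0.25^-0.22 = 1.357
Denominator = 1.2 × 1.037 × 35.22 × 1.357 = 59.47
D / 59.47 = 63500 / 59.47 = 1068
d = 1068^(1/0.77) = 1068^1.2987 = 8574 m

d ≈ 8.57 km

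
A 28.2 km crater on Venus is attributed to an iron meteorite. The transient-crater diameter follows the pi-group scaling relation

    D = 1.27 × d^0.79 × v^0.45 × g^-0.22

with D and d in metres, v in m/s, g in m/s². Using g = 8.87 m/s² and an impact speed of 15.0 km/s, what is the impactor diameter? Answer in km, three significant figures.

d ≈ 2.44 km

Rearranging for d: d = [D / (1.27 · 15000^0.45 · 8.87^-0.22)]^(1/0.79).
D = 28200 m.
15000^0.45 = 75.73
8.87^-0.22 = 0.6187
Denominator = 1.27 × 75.73 × 0.6187 = 59.50
D / 59.50 = 28200 / 59.50 = 473.9
d = 473.9^(1/0.79) = 473.9^1.2658 = 2437 m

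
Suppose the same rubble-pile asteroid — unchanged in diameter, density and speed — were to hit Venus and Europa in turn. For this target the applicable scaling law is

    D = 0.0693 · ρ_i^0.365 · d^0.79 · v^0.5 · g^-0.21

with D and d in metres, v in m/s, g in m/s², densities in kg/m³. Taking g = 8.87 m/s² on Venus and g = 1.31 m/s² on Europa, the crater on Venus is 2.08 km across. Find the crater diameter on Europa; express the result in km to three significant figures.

All impactor-dependent factors cancel in the ratio, leaving D_Europa/D_Venus = (g_Europa/g_Venus)^-0.21.
(1.31/8.87)^-0.21 = 0.1477^-0.21 = 1.494
D_Europa = 1.494 × 2.08 km = 3.11 km

D ≈ 3.11 km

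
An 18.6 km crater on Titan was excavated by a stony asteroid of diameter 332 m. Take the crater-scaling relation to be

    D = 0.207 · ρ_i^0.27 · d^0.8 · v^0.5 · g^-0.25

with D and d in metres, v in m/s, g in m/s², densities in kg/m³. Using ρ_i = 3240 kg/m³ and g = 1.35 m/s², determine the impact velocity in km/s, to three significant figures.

v ≈ 11.0 km/s

Rearranging for v: v = [D / (0.207 · 3240^0.27 · 332^0.8 · 1.35^-0.25)]^(1/0.5).
D = 18600 m.
3240^0.27 = 8.868
332^0.8 = 104.0
1.35^-0.25 = 0.9277
Denominator = 0.207 × 8.868 × 104.0 × 0.9277 = 177.1
D / 177.1 = 18600 / 177.1 = 105.0
v = 105.0^(1/0.5) = 105.0^2 = 11025 m/s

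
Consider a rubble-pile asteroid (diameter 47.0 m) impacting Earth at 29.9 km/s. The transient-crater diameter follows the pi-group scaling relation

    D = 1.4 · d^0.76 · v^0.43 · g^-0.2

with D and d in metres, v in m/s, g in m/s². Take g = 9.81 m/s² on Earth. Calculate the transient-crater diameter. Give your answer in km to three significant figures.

D ≈ 1.39 km

In SI units: v = 29900 m/s.
d^0.76 = 47^0.76 = 18.65
v^0.43 = 29900^0.43 = 84.05
g^-0.2 = 9.81^-0.2 = 0.6334
D = 1.4 × 18.65 × 84.05 × 0.6334 = 1390 m
   = 1.390 km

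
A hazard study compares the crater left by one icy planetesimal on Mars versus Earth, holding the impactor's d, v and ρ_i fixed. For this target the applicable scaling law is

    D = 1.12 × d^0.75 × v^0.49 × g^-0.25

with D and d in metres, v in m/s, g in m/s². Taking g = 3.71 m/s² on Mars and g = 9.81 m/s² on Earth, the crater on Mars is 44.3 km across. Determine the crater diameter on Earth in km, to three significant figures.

All impactor-dependent factors cancel in the ratio, leaving D_Earth/D_Mars = (g_Earth/g_Mars)^-0.25.
(9.81/3.71)^-0.25 = 2.644^-0.25 = 0.7842
D_Earth = 0.7842 × 44.3 km = 34.7 km

D ≈ 34.7 km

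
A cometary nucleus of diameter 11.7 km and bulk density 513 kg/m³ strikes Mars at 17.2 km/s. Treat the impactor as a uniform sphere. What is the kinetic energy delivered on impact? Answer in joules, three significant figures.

d = 11700 m; v = 17200 m/s.
Mass m = (π/6) ρ d³ = (π/6) × 513 × (11700)³ = 4.302 × 10^14 kg
E = ½ m v² = 0.5 × 4.302 × 10^14 × (17200)² = 6.364 × 10^22 J

E ≈ 6.36 × 10^22 J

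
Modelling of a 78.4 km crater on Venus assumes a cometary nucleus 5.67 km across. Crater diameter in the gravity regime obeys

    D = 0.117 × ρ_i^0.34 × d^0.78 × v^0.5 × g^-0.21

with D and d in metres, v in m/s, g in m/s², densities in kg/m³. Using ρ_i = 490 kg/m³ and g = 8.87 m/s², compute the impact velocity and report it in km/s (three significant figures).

v ≈ 23.2 km/s

Rearranging for v: v = [D / (0.117 · 490^0.34 · 5670^0.78 · 8.87^-0.21)]^(1/0.5).
D = 78400 m.
490^0.34 = 8.216
5670^0.78 = 846.8
8.87^-0.21 = 0.6323
Denominator = 0.117 × 8.216 × 846.8 × 0.6323 = 514.7
D / 514.7 = 78400 / 514.7 = 152.3
v = 152.3^(1/0.5) = 152.3^2 = 23195 m/s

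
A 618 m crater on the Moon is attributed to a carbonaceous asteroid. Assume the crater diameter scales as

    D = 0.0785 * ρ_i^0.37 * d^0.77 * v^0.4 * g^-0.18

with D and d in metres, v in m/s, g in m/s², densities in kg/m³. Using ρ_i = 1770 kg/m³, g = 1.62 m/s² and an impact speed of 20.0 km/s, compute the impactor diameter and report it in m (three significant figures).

d ≈ 20.6 m

Rearranging for d: d = [D / (0.0785 · 1770^0.37 · 20000^0.4 · 1.62^-0.18)]^(1/0.77).
1770^0.37 = 15.91
20000^0.4 = 52.53
1.62^-0.18 = 0.9168
Denominator = 0.0785 × 15.91 × 52.53 × 0.9168 = 60.15
D / 60.15 = 618 / 60.15 = 10.27
d = 10.27^(1/0.77) = 10.27^1.2987 = 20.59 m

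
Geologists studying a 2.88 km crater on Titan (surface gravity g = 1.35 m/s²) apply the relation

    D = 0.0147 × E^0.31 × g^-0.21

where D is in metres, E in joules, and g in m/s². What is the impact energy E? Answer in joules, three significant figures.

Rearranging: E = [D / (0.0147 · g^-0.21)]^(1/0.31).
D = 2880 m.
g^-0.21 = 1.35^-0.21 = 0.9389
D / (0.0147 × 0.9389) = 2880 / (0.01380) = 2.087 × 10^5
E = (2.087 × 10^5)^3.2258 = 1.444 × 10^17 J

E ≈ 1.44 × 10^17 J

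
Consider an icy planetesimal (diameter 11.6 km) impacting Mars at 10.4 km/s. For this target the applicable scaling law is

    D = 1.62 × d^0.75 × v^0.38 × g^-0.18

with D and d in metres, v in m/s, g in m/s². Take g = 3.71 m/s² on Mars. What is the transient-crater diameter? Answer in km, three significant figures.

In SI units: d = 11600 m, v = 10400 m/s.
d^0.75 = 11600^0.75 = 1118
v^0.38 = 10400^0.38 = 33.61
g^-0.18 = 3.71^-0.18 = 0.7898
D = 1.62 × 1118 × 33.61 × 0.7898 = 48078 m
   = 48.08 km

D ≈ 48.1 km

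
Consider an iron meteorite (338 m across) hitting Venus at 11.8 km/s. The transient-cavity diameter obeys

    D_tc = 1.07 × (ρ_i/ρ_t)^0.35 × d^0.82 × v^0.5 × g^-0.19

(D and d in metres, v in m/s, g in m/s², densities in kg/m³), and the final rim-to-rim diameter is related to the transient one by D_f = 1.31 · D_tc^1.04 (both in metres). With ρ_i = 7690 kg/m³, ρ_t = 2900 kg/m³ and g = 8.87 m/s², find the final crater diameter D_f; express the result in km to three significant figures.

D_f ≈ 24.5 km

v = 11800 m/s.
(ρ_i/ρ_t)^0.35 = (7690/2900)^0.35 = 1.407
d^0.82 = 338^0.82 = 118.5
v^0.5 = 11800^0.5 = 108.6
g^-0.19 = 8.87^-0.19 = 0.6605
D_tc = 1.07 × 1.407 × 118.5 × 108.6 × 0.6605 = 12800 m
D_f = 1.31 × (12800)^1.04 = 24478 m
     = 24.48 km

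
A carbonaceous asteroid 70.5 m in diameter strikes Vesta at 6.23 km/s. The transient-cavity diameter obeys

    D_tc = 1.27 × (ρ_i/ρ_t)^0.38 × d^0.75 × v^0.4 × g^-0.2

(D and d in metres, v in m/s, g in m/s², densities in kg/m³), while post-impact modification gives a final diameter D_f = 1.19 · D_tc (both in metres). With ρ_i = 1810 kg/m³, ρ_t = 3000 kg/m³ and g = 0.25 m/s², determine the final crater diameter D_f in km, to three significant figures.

D_f ≈ 1.32 km

v = 6230 m/s.
(ρ_i/ρ_t)^0.38 = (1810/3000)^0.38 = 0.8253
d^0.75 = 70.5^0.75 = 24.33
v^0.4 = 6230^0.4 = 32.95
g^-0.2 = 0.25^-0.2 = 1.320
D_tc = 1.27 × 0.8253 × 24.33 × 32.95 × 1.320 = 1109 m
D_f = 1.19 × 1109 = 1320 m
     = 1.320 km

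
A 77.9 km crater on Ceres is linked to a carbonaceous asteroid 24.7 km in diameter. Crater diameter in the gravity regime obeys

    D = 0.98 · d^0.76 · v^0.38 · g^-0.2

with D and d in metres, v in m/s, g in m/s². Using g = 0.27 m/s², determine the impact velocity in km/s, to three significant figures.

v ≈ 6.47 km/s

Rearranging for v: v = [D / (0.98 · 24700^0.76 · 0.27^-0.2)]^(1/0.38).
D = 77900 m.
24700^0.76 = 2180
0.27^-0.2 = 1.299
Denominator = 0.98 × 2180 × 1.299 = 2775
D / 2775 = 77900 / 2775 = 28.07
v = 28.07^(1/0.38) = 28.07^2.6316 = 6474 m/s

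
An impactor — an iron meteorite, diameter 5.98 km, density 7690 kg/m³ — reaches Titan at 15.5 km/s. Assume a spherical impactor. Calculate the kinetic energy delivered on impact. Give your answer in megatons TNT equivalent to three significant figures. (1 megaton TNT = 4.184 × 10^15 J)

E ≈ 2.47 × 10^7 Mt TNT

d = 5980 m; v = 15500 m/s.
Mass m = (π/6) ρ d³ = (π/6) × 7690 × (5980)³ = 8.611 × 10^14 kg
E = ½ m v² = 0.5 × 8.611 × 10^14 × (15500)² = 1.034 × 10^23 J
   = 1.034 × 10^23 / 4.184×10^15 = 2.471 × 10^7 Mt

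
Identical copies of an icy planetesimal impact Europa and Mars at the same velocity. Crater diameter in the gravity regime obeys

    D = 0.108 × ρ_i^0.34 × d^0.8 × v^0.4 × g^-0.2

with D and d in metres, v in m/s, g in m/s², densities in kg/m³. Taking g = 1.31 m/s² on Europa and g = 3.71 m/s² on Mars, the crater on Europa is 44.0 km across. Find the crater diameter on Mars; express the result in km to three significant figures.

D ≈ 35.7 km

All impactor-dependent factors cancel in the ratio, leaving D_Mars/D_Europa = (g_Mars/g_Europa)^-0.2.
(3.71/1.31)^-0.2 = 2.832^-0.2 = 0.8120
D_Mars = 0.8120 × 44.0 km = 35.7 km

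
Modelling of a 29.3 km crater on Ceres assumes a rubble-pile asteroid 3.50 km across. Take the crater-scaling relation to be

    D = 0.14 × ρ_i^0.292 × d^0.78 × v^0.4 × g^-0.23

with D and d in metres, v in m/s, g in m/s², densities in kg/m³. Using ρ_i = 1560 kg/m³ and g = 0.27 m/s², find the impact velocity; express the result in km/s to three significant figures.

Rearranging for v: v = [D / (0.14 · 1560^0.292 · 3500^0.78 · 0.27^-0.23)]^(1/0.4).
D = 29300 m.
1560^0.292 = 8.558
3500^0.78 = 581.3
0.27^-0.23 = 1.351
Denominator = 0.14 × 8.558 × 581.3 × 1.351 = 940.9
D / 940.9 = 29300 / 940.9 = 31.14
v = 31.14^(1/0.4) = 31.14^2.5 = 5411 m/s

v ≈ 5.41 km/s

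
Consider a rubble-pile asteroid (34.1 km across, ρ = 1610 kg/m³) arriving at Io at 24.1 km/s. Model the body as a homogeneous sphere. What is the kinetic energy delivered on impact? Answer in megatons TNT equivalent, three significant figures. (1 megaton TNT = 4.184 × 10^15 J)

d = 34100 m; v = 24100 m/s.
Mass m = (π/6) ρ d³ = (π/6) × 1610 × (34100)³ = 3.343 × 10^16 kg
E = ½ m v² = 0.5 × 3.343 × 10^16 × (24100)² = 9.708 × 10^24 J
   = 9.708 × 10^24 / 4.184×10^15 = 2.320 × 10^9 Mt

E ≈ 2.32 × 10^9 Mt TNT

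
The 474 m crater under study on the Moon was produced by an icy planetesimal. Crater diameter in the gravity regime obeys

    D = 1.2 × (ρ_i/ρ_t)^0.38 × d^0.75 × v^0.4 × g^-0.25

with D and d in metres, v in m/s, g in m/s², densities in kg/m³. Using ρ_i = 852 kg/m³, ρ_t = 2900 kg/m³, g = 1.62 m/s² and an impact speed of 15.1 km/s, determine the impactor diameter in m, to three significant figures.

d ≈ 37.4 m

Rearranging for d: d = [D / (1.2 · (852/2900)^0.38 · 15100^0.4 · 1.62^-0.25)]^(1/0.75).
(852/2900)^0.38 = 0.6278
15100^0.4 = 46.95
1.62^-0.25 = 0.8864
Denominator = 1.2 × 0.6278 × 46.95 × 0.8864 = 31.35
D / 31.35 = 474 / 31.35 = 15.12
d = 15.12^(1/0.75) = 15.12^1.3333 = 37.38 m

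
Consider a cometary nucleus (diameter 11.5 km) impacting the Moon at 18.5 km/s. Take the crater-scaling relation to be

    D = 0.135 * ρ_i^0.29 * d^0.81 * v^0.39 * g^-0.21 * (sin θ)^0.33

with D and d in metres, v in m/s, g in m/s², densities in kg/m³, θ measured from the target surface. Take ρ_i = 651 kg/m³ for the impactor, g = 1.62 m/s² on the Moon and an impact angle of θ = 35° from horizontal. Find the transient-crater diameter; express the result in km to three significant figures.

In SI units: d = 11500 m, v = 18500 m/s.
ρ_i^0.29 = 651^0.29 = 6.545
d^0.81 = 11500^0.81 = 1946
v^0.39 = 18500^0.39 = 46.15
g^-0.21 = 1.62^-0.21 = 0.9037
(sin 35°)^0.33 = 0.5736^0.33 = 0.8324
D = 0.135 × 6.545 × 1946 × 46.15 × 0.9037 × 0.8324 = 59692 m
   = 59.69 km

D ≈ 59.7 km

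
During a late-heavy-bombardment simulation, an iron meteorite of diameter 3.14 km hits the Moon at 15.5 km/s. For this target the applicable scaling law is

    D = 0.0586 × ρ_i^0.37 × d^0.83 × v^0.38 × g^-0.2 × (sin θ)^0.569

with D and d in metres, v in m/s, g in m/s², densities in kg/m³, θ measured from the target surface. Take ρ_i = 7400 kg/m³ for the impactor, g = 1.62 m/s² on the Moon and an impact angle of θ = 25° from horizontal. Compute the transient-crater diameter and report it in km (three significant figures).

In SI units: d = 3140 m, v = 15500 m/s.
ρ_i^0.37 = 7400^0.37 = 27.02
d^0.83 = 3140^0.83 = 798.8
v^0.38 = 15500^0.38 = 39.11
g^-0.2 = 1.62^-0.2 = 0.9080
(sin 25°)^0.569 = 0.4226^0.569 = 0.6126
D = 0.0586 × 27.02 × 798.8 × 39.11 × 0.9080 × 0.6126 = 27515 m
   = 27.52 km

D ≈ 27.5 km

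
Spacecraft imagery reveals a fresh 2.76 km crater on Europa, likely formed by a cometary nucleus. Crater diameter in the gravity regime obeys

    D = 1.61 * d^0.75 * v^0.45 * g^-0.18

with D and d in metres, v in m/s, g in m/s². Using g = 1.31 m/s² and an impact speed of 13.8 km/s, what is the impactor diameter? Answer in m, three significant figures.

d ≈ 71.8 m

Rearranging for d: d = [D / (1.61 · 13800^0.45 · 1.31^-0.18)]^(1/0.75).
D = 2760 m.
13800^0.45 = 72.94
1.31^-0.18 = 0.9526
Denominator = 1.61 × 72.94 × 0.9526 = 111.9
D / 111.9 = 2760 / 111.9 = 24.66
d = 24.66^(1/0.75) = 24.66^1.3333 = 71.77 m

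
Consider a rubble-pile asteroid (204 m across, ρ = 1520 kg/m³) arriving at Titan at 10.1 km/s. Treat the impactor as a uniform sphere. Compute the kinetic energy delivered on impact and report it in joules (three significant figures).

E ≈ 3.45 × 10^17 J

v = 10100 m/s.
Mass m = (π/6) ρ d³ = (π/6) × 1520 × (204)³ = 6.757 × 10^9 kg
E = ½ m v² = 0.5 × 6.757 × 10^9 × (10100)² = 3.446 × 10^17 J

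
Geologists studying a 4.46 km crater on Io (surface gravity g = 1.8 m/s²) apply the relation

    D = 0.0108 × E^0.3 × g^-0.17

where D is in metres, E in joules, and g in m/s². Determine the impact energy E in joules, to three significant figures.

Rearranging: E = [D / (0.0108 · g^-0.17)]^(1/0.3).
D = 4460 m.
g^-0.17 = 1.8^-0.17 = 0.9049
D / (0.0108 × 0.9049) = 4460 / (9.773 × 10^-3) = 4.564 × 10^5
E = (4.564 × 10^5)^3.3333 = 7.316 × 10^18 J

E ≈ 7.32 × 10^18 J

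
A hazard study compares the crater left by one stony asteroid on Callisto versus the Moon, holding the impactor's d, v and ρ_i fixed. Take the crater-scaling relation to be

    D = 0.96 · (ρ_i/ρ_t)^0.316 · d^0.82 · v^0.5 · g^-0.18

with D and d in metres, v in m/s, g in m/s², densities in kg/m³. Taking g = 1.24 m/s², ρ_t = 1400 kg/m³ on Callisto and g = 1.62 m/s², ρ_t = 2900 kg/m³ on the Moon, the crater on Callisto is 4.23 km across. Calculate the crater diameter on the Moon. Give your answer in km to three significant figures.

D ≈ 3.20 km

The impactor-only factors (d, v, ρ_i) cancel in the ratio, leaving D_Moon/D_Callisto = (g_Moon/g_Callisto)^-0.18 · (ρ_t,Callisto/ρ_t,Moon)^0.316.
(1.62/1.24)^-0.18 = 1.306^-0.18 = 0.9531
(1400/2900)^0.316 = 0.4828^0.316 = 0.7945
Ratio = 0.9531 × 0.7945 = 0.7572
D_Moon = 0.7572 × 4.23 km = 3.20 km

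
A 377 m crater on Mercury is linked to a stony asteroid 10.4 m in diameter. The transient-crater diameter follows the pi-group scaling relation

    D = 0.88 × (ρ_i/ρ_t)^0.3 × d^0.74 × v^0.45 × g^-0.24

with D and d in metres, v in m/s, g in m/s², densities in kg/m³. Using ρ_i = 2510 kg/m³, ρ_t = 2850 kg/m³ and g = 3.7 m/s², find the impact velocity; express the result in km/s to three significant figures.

v ≈ 32.8 km/s

Rearranging for v: v = [D / (0.88 · (2510/2850)^0.3 · 10.4^0.74 · 3.7^-0.24)]^(1/0.45).
(2510/2850)^0.3 = 0.9626
10.4^0.74 = 5.657
3.7^-0.24 = 0.7305
Denominator = 0.88 × 0.9626 × 5.657 × 0.7305 = 3.501
D / 3.501 = 377 / 3.501 = 107.7
v = 107.7^(1/0.45) = 107.7^2.2222 = 32809 m/s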